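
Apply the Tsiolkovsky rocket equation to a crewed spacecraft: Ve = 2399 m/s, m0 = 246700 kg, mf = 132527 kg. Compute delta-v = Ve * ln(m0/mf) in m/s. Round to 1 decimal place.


Step 1: Mass ratio m0/mf = 246700 / 132527 = 1.861507
Step 2: ln(1.861507) = 0.621387
Step 3: delta-v = 2399 * 0.621387 = 1490.7 m/s

1490.7


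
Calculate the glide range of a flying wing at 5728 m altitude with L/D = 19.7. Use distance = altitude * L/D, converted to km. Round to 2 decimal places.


Step 1: Glide distance = altitude * L/D = 5728 * 19.7 = 112841.6 m
Step 2: Convert to km: 112841.6 / 1000 = 112.84 km

112.84


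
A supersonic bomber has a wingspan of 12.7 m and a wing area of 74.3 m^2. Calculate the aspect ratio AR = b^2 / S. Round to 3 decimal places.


Step 1: b^2 = 12.7^2 = 161.29
Step 2: AR = 161.29 / 74.3 = 2.171

2.171


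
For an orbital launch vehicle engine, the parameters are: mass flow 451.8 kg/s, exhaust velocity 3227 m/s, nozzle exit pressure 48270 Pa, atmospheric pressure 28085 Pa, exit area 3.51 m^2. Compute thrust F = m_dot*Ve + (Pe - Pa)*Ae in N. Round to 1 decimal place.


Step 1: Momentum thrust = m_dot * Ve = 451.8 * 3227 = 1457958.6 N
Step 2: Pressure thrust = (Pe - Pa) * Ae = (48270 - 28085) * 3.51 = 70849.35 N
Step 3: Total thrust F = 1457958.6 + 70849.35 = 1528808.0 N

1528808.0


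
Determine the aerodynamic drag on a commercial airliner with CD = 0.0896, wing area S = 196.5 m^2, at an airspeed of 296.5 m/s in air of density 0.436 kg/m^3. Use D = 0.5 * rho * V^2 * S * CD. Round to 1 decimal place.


Step 1: Dynamic pressure q = 0.5 * 0.436 * 296.5^2 = 19164.8705 Pa
Step 2: Drag D = q * S * CD = 19164.8705 * 196.5 * 0.0896
Step 3: D = 337424.4 N

337424.4


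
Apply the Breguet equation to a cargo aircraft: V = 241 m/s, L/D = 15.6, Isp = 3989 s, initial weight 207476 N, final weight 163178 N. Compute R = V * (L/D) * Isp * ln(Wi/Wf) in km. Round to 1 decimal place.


Step 1: Coefficient = V * (L/D) * Isp = 241 * 15.6 * 3989 = 14997044.4 m
Step 2: Wi/Wf = 207476 / 163178 = 1.27147
Step 3: ln(1.27147) = 0.240174
Step 4: R = 14997044.4 * 0.240174 = 3601900.8 m = 3601.9 km

3601.9


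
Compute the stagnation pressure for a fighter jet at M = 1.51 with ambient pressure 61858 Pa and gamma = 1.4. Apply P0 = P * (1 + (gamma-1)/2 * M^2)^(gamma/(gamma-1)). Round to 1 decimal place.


Step 1: (gamma-1)/2 * M^2 = 0.2 * 2.2801 = 0.45602
Step 2: 1 + 0.45602 = 1.45602
Step 3: Exponent gamma/(gamma-1) = 3.5
Step 4: P0 = 61858 * 1.45602^3.5 = 230399.5 Pa

230399.5


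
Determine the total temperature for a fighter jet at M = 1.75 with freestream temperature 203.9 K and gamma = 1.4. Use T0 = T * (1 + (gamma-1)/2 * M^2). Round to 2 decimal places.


Step 1: (gamma-1)/2 = 0.2
Step 2: M^2 = 3.0625
Step 3: 1 + 0.2 * 3.0625 = 1.6125
Step 4: T0 = 203.9 * 1.6125 = 328.79 K

328.79


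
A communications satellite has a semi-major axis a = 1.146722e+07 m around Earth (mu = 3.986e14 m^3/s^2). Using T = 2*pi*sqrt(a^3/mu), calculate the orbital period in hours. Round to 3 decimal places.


Step 1: a^3 / mu = 1.507907e+21 / 3.986e14 = 3.783007e+06
Step 2: sqrt(3.783007e+06) = 1944.9954 s
Step 3: T = 2*pi * 1944.9954 = 12220.77 s
Step 4: T in hours = 12220.77 / 3600 = 3.395 hours

3.395


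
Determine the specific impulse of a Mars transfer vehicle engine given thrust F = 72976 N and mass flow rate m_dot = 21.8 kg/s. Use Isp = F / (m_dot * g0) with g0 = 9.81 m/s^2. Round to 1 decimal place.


Step 1: m_dot * g0 = 21.8 * 9.81 = 213.86
Step 2: Isp = 72976 / 213.86 = 341.2 s

341.2


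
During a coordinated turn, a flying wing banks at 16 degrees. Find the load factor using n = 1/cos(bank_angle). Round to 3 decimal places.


Step 1: Convert 16 degrees to radians = 0.279253
Step 2: cos(16 deg) = 0.961262
Step 3: n = 1 / 0.961262 = 1.040

1.040


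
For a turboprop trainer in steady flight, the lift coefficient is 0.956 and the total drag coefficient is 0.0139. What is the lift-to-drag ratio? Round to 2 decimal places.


Step 1: L/D = CL / CD = 0.956 / 0.0139
Step 2: L/D = 68.78

68.78


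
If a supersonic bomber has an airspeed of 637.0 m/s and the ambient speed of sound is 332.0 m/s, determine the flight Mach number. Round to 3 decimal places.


Step 1: M = V / a = 637.0 / 332.0
Step 2: M = 1.919

1.919


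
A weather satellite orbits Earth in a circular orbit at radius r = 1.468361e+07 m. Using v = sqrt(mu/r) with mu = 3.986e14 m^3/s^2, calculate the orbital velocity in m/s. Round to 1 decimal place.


Step 1: mu / r = 3.986e14 / 1.468361e+07 = 27145913.0282
Step 2: v = sqrt(27145913.0282) = 5210.2 m/s

5210.2


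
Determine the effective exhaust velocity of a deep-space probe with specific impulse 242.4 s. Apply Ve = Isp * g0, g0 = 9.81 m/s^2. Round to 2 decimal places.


Step 1: Ve = Isp * g0 = 242.4 * 9.81
Step 2: Ve = 2377.94 m/s

2377.94


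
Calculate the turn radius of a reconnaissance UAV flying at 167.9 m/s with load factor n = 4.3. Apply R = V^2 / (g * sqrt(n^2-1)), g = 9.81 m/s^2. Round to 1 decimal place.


Step 1: V^2 = 167.9^2 = 28190.41
Step 2: n^2 - 1 = 4.3^2 - 1 = 17.49
Step 3: sqrt(17.49) = 4.182105
Step 4: R = 28190.41 / (9.81 * 4.182105) = 687.1 m

687.1


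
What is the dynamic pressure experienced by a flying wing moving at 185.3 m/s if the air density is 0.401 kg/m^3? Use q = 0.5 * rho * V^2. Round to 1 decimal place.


Step 1: V^2 = 185.3^2 = 34336.09
Step 2: q = 0.5 * 0.401 * 34336.09
Step 3: q = 6884.4 Pa

6884.4


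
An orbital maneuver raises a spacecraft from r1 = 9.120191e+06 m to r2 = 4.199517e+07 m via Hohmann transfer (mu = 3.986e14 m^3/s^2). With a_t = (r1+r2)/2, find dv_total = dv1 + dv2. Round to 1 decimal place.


Step 1: Transfer semi-major axis a_t = (9.120191e+06 + 4.199517e+07) / 2 = 2.555768e+07 m
Step 2: v1 (circular at r1) = sqrt(mu/r1) = 6610.99 m/s
Step 3: v_t1 = sqrt(mu*(2/r1 - 1/a_t)) = 8474.34 m/s
Step 4: dv1 = |8474.34 - 6610.99| = 1863.34 m/s
Step 5: v2 (circular at r2) = 3080.84 m/s, v_t2 = 1840.39 m/s
Step 6: dv2 = |3080.84 - 1840.39| = 1240.45 m/s
Step 7: Total delta-v = 1863.34 + 1240.45 = 3103.8 m/s

3103.8


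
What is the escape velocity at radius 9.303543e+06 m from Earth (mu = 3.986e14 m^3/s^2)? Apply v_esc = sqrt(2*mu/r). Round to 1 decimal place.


Step 1: 2*mu/r = 2 * 3.986e14 / 9.303543e+06 = 85687785.8252
Step 2: v_esc = sqrt(85687785.8252) = 9256.8 m/s

9256.8


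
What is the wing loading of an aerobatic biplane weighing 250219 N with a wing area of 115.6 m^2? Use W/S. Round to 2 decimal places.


Step 1: Wing loading = W / S = 250219 / 115.6
Step 2: Wing loading = 2164.52 N/m^2

2164.52


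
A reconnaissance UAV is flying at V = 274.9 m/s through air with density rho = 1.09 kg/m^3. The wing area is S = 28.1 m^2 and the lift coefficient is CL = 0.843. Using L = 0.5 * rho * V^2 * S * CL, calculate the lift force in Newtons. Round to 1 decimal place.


Step 1: Calculate dynamic pressure q = 0.5 * 1.09 * 274.9^2 = 0.5 * 1.09 * 75570.01 = 41185.6554 Pa
Step 2: Multiply by wing area and lift coefficient: L = 41185.6554 * 28.1 * 0.843
Step 3: L = 1157316.9181 * 0.843 = 975618.2 N

975618.2


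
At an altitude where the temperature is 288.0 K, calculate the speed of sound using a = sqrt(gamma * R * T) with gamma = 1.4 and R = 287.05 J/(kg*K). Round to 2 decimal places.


Step 1: gamma * R * T = 1.4 * 287.05 * 288.0 = 115738.56
Step 2: a = sqrt(115738.56) = 340.20 m/s

340.20


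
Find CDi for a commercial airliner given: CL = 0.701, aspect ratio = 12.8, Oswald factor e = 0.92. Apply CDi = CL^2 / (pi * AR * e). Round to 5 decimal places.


Step 1: CL^2 = 0.701^2 = 0.491401
Step 2: pi * AR * e = 3.14159 * 12.8 * 0.92 = 36.995395
Step 3: CDi = 0.491401 / 36.995395 = 0.01328

0.01328


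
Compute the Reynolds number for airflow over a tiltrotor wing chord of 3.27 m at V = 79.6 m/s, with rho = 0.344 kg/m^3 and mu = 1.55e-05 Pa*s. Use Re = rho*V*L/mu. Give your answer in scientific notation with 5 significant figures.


Step 1: Numerator = rho * V * L = 0.344 * 79.6 * 3.27 = 89.540448
Step 2: Re = 89.540448 / 1.55e-05
Step 3: Re = 5.7768e+06

5.7768e+06


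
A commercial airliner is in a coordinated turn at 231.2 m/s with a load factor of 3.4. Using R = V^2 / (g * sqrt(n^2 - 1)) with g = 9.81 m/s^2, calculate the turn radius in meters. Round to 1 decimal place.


Step 1: V^2 = 231.2^2 = 53453.44
Step 2: n^2 - 1 = 3.4^2 - 1 = 10.56
Step 3: sqrt(10.56) = 3.249615
Step 4: R = 53453.44 / (9.81 * 3.249615) = 1676.8 m

1676.8


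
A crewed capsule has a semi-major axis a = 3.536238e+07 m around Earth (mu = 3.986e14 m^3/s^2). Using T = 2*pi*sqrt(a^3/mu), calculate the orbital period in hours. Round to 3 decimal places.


Step 1: a^3 / mu = 4.422058e+22 / 3.986e14 = 1.109397e+08
Step 2: sqrt(1.109397e+08) = 10532.7938 s
Step 3: T = 2*pi * 10532.7938 = 66179.5 s
Step 4: T in hours = 66179.5 / 3600 = 18.383 hours

18.383


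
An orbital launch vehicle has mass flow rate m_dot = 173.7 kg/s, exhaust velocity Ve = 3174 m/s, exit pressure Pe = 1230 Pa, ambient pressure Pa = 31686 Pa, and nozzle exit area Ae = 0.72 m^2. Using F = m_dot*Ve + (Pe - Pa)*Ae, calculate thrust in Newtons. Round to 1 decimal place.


Step 1: Momentum thrust = m_dot * Ve = 173.7 * 3174 = 551323.8 N
Step 2: Pressure thrust = (Pe - Pa) * Ae = (1230 - 31686) * 0.72 = -21928.32 N
Step 3: Total thrust F = 551323.8 + -21928.32 = 529395.5 N

529395.5


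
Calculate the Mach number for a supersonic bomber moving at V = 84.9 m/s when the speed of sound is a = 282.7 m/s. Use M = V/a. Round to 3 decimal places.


Step 1: M = V / a = 84.9 / 282.7
Step 2: M = 0.300

0.300


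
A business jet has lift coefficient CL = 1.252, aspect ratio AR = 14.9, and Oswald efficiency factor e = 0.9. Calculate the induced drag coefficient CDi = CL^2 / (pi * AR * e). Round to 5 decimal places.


Step 1: CL^2 = 1.252^2 = 1.567504
Step 2: pi * AR * e = 3.14159 * 14.9 * 0.9 = 42.128757
Step 3: CDi = 1.567504 / 42.128757 = 0.03721

0.03721


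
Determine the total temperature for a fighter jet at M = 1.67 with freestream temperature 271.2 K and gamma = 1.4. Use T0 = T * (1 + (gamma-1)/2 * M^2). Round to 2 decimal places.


Step 1: (gamma-1)/2 = 0.2
Step 2: M^2 = 2.7889
Step 3: 1 + 0.2 * 2.7889 = 1.55778
Step 4: T0 = 271.2 * 1.55778 = 422.47 K

422.47


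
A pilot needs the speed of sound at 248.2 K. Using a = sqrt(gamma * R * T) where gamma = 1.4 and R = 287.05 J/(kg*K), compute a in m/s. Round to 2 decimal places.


Step 1: gamma * R * T = 1.4 * 287.05 * 248.2 = 99744.134
Step 2: a = sqrt(99744.134) = 315.82 m/s

315.82


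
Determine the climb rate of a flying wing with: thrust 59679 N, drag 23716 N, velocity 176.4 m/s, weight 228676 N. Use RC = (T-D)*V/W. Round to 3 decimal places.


Step 1: Excess thrust = T - D = 59679 - 23716 = 35963 N
Step 2: Excess power = 35963 * 176.4 = 6343873.2 W
Step 3: RC = 6343873.2 / 228676 = 27.742 m/s

27.742


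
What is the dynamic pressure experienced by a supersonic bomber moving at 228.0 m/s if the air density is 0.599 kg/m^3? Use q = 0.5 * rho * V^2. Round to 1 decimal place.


Step 1: V^2 = 228.0^2 = 51984.0
Step 2: q = 0.5 * 0.599 * 51984.0
Step 3: q = 15569.2 Pa

15569.2


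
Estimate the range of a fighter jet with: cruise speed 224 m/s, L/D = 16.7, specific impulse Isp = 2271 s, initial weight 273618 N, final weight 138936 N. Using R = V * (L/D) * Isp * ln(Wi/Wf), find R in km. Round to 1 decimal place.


Step 1: Coefficient = V * (L/D) * Isp = 224 * 16.7 * 2271 = 8495356.8 m
Step 2: Wi/Wf = 273618 / 138936 = 1.969382
Step 3: ln(1.969382) = 0.67772
Step 4: R = 8495356.8 * 0.67772 = 5757469.6 m = 5757.5 km

5757.5


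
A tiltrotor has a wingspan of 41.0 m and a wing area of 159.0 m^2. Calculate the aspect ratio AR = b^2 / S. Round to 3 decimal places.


Step 1: b^2 = 41.0^2 = 1681.0
Step 2: AR = 1681.0 / 159.0 = 10.572

10.572


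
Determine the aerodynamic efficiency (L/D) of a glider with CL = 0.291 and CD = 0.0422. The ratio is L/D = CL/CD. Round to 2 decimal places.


Step 1: L/D = CL / CD = 0.291 / 0.0422
Step 2: L/D = 6.90

6.90


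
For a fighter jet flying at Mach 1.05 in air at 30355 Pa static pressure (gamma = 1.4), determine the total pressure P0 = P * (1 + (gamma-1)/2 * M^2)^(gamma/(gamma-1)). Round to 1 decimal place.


Step 1: (gamma-1)/2 * M^2 = 0.2 * 1.1025 = 0.2205
Step 2: 1 + 0.2205 = 1.2205
Step 3: Exponent gamma/(gamma-1) = 3.5
Step 4: P0 = 30355 * 1.2205^3.5 = 60969.5 Pa

60969.5


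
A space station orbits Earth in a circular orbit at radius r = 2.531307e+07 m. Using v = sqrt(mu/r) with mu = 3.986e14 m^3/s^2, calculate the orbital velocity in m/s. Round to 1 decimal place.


Step 1: mu / r = 3.986e14 / 2.531307e+07 = 15746805.8991
Step 2: v = sqrt(15746805.8991) = 3968.2 m/s

3968.2


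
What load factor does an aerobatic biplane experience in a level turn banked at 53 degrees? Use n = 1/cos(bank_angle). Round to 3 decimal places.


Step 1: Convert 53 degrees to radians = 0.925025
Step 2: cos(53 deg) = 0.601815
Step 3: n = 1 / 0.601815 = 1.662

1.662


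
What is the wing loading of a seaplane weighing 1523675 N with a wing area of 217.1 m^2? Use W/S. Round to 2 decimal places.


Step 1: Wing loading = W / S = 1523675 / 217.1
Step 2: Wing loading = 7018.31 N/m^2

7018.31


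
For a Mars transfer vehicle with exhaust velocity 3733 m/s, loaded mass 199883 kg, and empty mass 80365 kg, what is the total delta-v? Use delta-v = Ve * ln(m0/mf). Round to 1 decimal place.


Step 1: Mass ratio m0/mf = 199883 / 80365 = 2.48719
Step 2: ln(2.48719) = 0.911153
Step 3: delta-v = 3733 * 0.911153 = 3401.3 m/s

3401.3


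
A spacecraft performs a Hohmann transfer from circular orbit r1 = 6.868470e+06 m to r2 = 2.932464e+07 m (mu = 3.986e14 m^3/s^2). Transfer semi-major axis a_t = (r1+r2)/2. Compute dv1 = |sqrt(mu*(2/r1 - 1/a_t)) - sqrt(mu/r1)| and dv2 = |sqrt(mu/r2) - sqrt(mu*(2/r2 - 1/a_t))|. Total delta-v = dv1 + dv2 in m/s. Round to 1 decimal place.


Step 1: Transfer semi-major axis a_t = (6.868470e+06 + 2.932464e+07) / 2 = 1.809656e+07 m
Step 2: v1 (circular at r1) = sqrt(mu/r1) = 7617.96 m/s
Step 3: v_t1 = sqrt(mu*(2/r1 - 1/a_t)) = 9697.44 m/s
Step 4: dv1 = |9697.44 - 7617.96| = 2079.48 m/s
Step 5: v2 (circular at r2) = 3686.82 m/s, v_t2 = 2271.35 m/s
Step 6: dv2 = |3686.82 - 2271.35| = 1415.47 m/s
Step 7: Total delta-v = 2079.48 + 1415.47 = 3495.0 m/s

3495.0


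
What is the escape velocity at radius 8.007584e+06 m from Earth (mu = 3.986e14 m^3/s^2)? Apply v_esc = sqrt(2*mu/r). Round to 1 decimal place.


Step 1: 2*mu/r = 2 * 3.986e14 / 8.007584e+06 = 99555621.271
Step 2: v_esc = sqrt(99555621.271) = 9977.8 m/s

9977.8


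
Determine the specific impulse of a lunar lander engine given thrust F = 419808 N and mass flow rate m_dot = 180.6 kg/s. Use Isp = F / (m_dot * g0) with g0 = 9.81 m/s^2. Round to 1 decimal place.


Step 1: m_dot * g0 = 180.6 * 9.81 = 1771.69
Step 2: Isp = 419808 / 1771.69 = 237.0 s

237.0


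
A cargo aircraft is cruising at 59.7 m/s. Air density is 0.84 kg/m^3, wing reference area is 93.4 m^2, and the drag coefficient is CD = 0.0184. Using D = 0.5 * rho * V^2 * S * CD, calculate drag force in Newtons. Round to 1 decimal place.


Step 1: Dynamic pressure q = 0.5 * 0.84 * 59.7^2 = 1496.9178 Pa
Step 2: Drag D = q * S * CD = 1496.9178 * 93.4 * 0.0184
Step 3: D = 2572.5 N

2572.5


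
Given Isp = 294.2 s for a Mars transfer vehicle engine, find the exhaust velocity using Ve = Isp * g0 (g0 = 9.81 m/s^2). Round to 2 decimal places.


Step 1: Ve = Isp * g0 = 294.2 * 9.81
Step 2: Ve = 2886.10 m/s

2886.10


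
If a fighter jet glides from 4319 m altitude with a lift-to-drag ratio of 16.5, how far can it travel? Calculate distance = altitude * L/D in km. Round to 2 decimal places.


Step 1: Glide distance = altitude * L/D = 4319 * 16.5 = 71263.5 m
Step 2: Convert to km: 71263.5 / 1000 = 71.26 km

71.26


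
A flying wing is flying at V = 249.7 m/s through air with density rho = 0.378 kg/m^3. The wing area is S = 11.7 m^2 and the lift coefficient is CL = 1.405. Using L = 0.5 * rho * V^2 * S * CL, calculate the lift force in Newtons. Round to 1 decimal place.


Step 1: Calculate dynamic pressure q = 0.5 * 0.378 * 249.7^2 = 0.5 * 0.378 * 62350.09 = 11784.167 Pa
Step 2: Multiply by wing area and lift coefficient: L = 11784.167 * 11.7 * 1.405
Step 3: L = 137874.754 * 1.405 = 193714.0 N

193714.0


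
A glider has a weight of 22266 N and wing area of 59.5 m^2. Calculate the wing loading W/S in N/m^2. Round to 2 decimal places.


Step 1: Wing loading = W / S = 22266 / 59.5
Step 2: Wing loading = 374.22 N/m^2

374.22


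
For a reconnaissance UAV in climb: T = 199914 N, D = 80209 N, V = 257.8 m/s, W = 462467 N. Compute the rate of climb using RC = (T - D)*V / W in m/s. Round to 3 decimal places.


Step 1: Excess thrust = T - D = 199914 - 80209 = 119705 N
Step 2: Excess power = 119705 * 257.8 = 30859949.0 W
Step 3: RC = 30859949.0 / 462467 = 66.729 m/s

66.729


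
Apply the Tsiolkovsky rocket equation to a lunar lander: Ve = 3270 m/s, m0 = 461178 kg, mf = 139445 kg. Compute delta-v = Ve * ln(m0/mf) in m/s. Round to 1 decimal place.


Step 1: Mass ratio m0/mf = 461178 / 139445 = 3.307239
Step 2: ln(3.307239) = 1.196114
Step 3: delta-v = 3270 * 1.196114 = 3911.3 m/s

3911.3


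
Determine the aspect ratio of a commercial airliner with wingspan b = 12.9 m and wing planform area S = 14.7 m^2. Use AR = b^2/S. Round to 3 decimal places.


Step 1: b^2 = 12.9^2 = 166.41
Step 2: AR = 166.41 / 14.7 = 11.320

11.320


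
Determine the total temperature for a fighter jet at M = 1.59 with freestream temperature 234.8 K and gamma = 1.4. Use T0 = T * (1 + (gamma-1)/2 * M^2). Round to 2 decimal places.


Step 1: (gamma-1)/2 = 0.2
Step 2: M^2 = 2.5281
Step 3: 1 + 0.2 * 2.5281 = 1.50562
Step 4: T0 = 234.8 * 1.50562 = 353.52 K

353.52


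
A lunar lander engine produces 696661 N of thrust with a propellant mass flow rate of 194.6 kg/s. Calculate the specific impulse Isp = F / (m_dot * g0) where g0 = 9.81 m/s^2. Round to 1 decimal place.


Step 1: m_dot * g0 = 194.6 * 9.81 = 1909.03
Step 2: Isp = 696661 / 1909.03 = 364.9 s

364.9


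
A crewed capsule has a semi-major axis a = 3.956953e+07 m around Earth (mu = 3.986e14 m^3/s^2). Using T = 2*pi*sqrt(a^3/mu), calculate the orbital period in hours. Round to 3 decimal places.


Step 1: a^3 / mu = 6.195590e+22 / 3.986e14 = 1.554338e+08
Step 2: sqrt(1.554338e+08) = 12467.3081 s
Step 3: T = 2*pi * 12467.3081 = 78334.41 s
Step 4: T in hours = 78334.41 / 3600 = 21.760 hours

21.760


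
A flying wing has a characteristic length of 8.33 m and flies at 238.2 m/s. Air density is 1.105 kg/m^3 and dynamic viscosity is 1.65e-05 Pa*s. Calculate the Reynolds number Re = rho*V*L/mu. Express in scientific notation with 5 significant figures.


Step 1: Numerator = rho * V * L = 1.105 * 238.2 * 8.33 = 2192.54763
Step 2: Re = 2192.54763 / 1.65e-05
Step 3: Re = 1.3288e+08

1.3288e+08


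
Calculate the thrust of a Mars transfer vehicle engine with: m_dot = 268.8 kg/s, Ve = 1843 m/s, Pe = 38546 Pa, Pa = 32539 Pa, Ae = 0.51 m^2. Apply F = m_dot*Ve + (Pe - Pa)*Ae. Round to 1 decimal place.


Step 1: Momentum thrust = m_dot * Ve = 268.8 * 1843 = 495398.4 N
Step 2: Pressure thrust = (Pe - Pa) * Ae = (38546 - 32539) * 0.51 = 3063.57 N
Step 3: Total thrust F = 495398.4 + 3063.57 = 498462.0 N

498462.0


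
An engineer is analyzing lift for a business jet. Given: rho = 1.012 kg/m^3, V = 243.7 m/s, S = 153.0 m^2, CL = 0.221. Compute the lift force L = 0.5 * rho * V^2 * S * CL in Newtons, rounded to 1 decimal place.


Step 1: Calculate dynamic pressure q = 0.5 * 1.012 * 243.7^2 = 0.5 * 1.012 * 59389.69 = 30051.1831 Pa
Step 2: Multiply by wing area and lift coefficient: L = 30051.1831 * 153.0 * 0.221
Step 3: L = 4597831.0204 * 0.221 = 1016120.7 N

1016120.7


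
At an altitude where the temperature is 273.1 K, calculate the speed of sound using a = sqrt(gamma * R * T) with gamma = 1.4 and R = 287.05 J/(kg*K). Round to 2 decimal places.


Step 1: gamma * R * T = 1.4 * 287.05 * 273.1 = 109750.697
Step 2: a = sqrt(109750.697) = 331.29 m/s

331.29


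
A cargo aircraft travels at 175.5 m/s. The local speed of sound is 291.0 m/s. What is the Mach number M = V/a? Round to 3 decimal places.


Step 1: M = V / a = 175.5 / 291.0
Step 2: M = 0.603

0.603


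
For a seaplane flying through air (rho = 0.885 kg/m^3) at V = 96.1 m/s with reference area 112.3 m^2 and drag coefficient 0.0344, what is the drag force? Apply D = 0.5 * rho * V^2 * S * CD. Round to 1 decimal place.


Step 1: Dynamic pressure q = 0.5 * 0.885 * 96.1^2 = 4086.5804 Pa
Step 2: Drag D = q * S * CD = 4086.5804 * 112.3 * 0.0344
Step 3: D = 15787.0 N

15787.0


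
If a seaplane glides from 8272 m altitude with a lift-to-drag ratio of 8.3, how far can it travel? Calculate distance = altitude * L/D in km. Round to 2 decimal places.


Step 1: Glide distance = altitude * L/D = 8272 * 8.3 = 68657.6 m
Step 2: Convert to km: 68657.6 / 1000 = 68.66 km

68.66


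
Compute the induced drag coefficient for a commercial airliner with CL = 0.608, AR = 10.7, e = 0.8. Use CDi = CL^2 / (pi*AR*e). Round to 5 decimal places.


Step 1: CL^2 = 0.608^2 = 0.369664
Step 2: pi * AR * e = 3.14159 * 10.7 * 0.8 = 26.892033
Step 3: CDi = 0.369664 / 26.892033 = 0.01375

0.01375


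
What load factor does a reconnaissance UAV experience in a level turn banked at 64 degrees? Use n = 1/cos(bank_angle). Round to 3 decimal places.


Step 1: Convert 64 degrees to radians = 1.117011
Step 2: cos(64 deg) = 0.438371
Step 3: n = 1 / 0.438371 = 2.281

2.281


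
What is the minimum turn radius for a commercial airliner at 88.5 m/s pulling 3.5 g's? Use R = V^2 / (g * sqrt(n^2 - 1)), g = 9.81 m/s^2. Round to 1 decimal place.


Step 1: V^2 = 88.5^2 = 7832.25
Step 2: n^2 - 1 = 3.5^2 - 1 = 11.25
Step 3: sqrt(11.25) = 3.354102
Step 4: R = 7832.25 / (9.81 * 3.354102) = 238.0 m

238.0


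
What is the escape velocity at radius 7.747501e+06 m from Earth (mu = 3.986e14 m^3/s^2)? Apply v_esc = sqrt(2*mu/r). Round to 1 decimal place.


Step 1: 2*mu/r = 2 * 3.986e14 / 7.747501e+06 = 102897695.657
Step 2: v_esc = sqrt(102897695.657) = 10143.9 m/s

10143.9


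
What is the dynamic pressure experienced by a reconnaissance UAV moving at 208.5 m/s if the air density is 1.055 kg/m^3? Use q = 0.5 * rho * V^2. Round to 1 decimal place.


Step 1: V^2 = 208.5^2 = 43472.25
Step 2: q = 0.5 * 1.055 * 43472.25
Step 3: q = 22931.6 Pa

22931.6


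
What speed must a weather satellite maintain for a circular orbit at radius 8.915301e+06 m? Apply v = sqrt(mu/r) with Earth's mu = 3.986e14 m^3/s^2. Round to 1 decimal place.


Step 1: mu / r = 3.986e14 / 8.915301e+06 = 44709651.4184
Step 2: v = sqrt(44709651.4184) = 6686.5 m/s

6686.5


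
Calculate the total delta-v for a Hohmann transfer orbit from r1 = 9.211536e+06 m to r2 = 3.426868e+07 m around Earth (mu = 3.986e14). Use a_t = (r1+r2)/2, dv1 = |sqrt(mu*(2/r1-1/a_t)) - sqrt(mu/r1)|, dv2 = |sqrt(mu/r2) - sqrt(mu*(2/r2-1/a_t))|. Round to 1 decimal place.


Step 1: Transfer semi-major axis a_t = (9.211536e+06 + 3.426868e+07) / 2 = 2.174011e+07 m
Step 2: v1 (circular at r1) = sqrt(mu/r1) = 6578.13 m/s
Step 3: v_t1 = sqrt(mu*(2/r1 - 1/a_t)) = 8258.87 m/s
Step 4: dv1 = |8258.87 - 6578.13| = 1680.73 m/s
Step 5: v2 (circular at r2) = 3410.51 m/s, v_t2 = 2220.01 m/s
Step 6: dv2 = |3410.51 - 2220.01| = 1190.5 m/s
Step 7: Total delta-v = 1680.73 + 1190.5 = 2871.2 m/s

2871.2


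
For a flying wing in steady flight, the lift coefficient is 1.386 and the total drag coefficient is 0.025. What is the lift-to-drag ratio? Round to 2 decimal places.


Step 1: L/D = CL / CD = 1.386 / 0.025
Step 2: L/D = 55.44

55.44


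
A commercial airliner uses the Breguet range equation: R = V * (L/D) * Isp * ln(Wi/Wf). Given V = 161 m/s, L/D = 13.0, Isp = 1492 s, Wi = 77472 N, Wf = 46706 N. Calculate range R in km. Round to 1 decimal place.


Step 1: Coefficient = V * (L/D) * Isp = 161 * 13.0 * 1492 = 3122756.0 m
Step 2: Wi/Wf = 77472 / 46706 = 1.658716
Step 3: ln(1.658716) = 0.506044
Step 4: R = 3122756.0 * 0.506044 = 1580251.8 m = 1580.3 km

1580.3


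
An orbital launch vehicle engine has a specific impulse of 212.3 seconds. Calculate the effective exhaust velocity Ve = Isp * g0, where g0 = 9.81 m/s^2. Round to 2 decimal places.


Step 1: Ve = Isp * g0 = 212.3 * 9.81
Step 2: Ve = 2082.66 m/s

2082.66


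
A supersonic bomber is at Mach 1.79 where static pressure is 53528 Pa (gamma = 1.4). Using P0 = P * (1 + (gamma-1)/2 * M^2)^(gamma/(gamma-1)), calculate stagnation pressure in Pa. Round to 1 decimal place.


Step 1: (gamma-1)/2 * M^2 = 0.2 * 3.2041 = 0.64082
Step 2: 1 + 0.64082 = 1.64082
Step 3: Exponent gamma/(gamma-1) = 3.5
Step 4: P0 = 53528 * 1.64082^3.5 = 302896.5 Pa

302896.5


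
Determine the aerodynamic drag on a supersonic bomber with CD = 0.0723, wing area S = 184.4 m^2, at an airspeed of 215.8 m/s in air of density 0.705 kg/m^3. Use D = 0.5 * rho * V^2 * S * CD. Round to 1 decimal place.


Step 1: Dynamic pressure q = 0.5 * 0.705 * 215.8^2 = 16415.7981 Pa
Step 2: Drag D = q * S * CD = 16415.7981 * 184.4 * 0.0723
Step 3: D = 218857.4 N

218857.4


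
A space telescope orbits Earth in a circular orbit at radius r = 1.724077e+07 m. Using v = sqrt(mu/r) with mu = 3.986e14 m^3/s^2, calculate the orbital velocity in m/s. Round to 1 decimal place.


Step 1: mu / r = 3.986e14 / 1.724077e+07 = 23119617.0473
Step 2: v = sqrt(23119617.0473) = 4808.3 m/s

4808.3


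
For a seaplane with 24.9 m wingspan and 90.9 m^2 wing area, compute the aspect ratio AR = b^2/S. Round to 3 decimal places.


Step 1: b^2 = 24.9^2 = 620.01
Step 2: AR = 620.01 / 90.9 = 6.821

6.821


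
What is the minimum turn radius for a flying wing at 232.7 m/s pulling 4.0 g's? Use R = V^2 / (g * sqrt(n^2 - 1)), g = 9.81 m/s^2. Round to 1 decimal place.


Step 1: V^2 = 232.7^2 = 54149.29
Step 2: n^2 - 1 = 4.0^2 - 1 = 15.0
Step 3: sqrt(15.0) = 3.872983
Step 4: R = 54149.29 / (9.81 * 3.872983) = 1425.2 m

1425.2


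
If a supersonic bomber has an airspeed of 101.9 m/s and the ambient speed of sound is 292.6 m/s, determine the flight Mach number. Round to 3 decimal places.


Step 1: M = V / a = 101.9 / 292.6
Step 2: M = 0.348

0.348


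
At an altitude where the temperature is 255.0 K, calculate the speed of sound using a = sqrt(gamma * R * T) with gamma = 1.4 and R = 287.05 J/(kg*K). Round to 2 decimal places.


Step 1: gamma * R * T = 1.4 * 287.05 * 255.0 = 102476.85
Step 2: a = sqrt(102476.85) = 320.12 m/s

320.12


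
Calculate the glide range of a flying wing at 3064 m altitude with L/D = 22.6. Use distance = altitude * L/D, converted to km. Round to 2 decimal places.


Step 1: Glide distance = altitude * L/D = 3064 * 22.6 = 69246.4 m
Step 2: Convert to km: 69246.4 / 1000 = 69.25 km

69.25


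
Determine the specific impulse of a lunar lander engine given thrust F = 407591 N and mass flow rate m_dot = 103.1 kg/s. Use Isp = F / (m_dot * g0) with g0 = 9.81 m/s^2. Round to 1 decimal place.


Step 1: m_dot * g0 = 103.1 * 9.81 = 1011.41
Step 2: Isp = 407591 / 1011.41 = 403.0 s

403.0


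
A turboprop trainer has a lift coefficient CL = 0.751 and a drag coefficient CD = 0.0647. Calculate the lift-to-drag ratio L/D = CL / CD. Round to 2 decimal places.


Step 1: L/D = CL / CD = 0.751 / 0.0647
Step 2: L/D = 11.61

11.61


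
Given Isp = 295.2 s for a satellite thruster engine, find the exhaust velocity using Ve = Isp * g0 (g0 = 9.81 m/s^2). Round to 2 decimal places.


Step 1: Ve = Isp * g0 = 295.2 * 9.81
Step 2: Ve = 2895.91 m/s

2895.91


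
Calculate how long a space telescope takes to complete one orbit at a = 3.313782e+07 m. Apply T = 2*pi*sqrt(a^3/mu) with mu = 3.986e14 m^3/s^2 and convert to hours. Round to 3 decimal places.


Step 1: a^3 / mu = 3.638914e+22 / 3.986e14 = 9.129238e+07
Step 2: sqrt(9.129238e+07) = 9554.7044 s
Step 3: T = 2*pi * 9554.7044 = 60033.98 s
Step 4: T in hours = 60033.98 / 3600 = 16.676 hours

16.676


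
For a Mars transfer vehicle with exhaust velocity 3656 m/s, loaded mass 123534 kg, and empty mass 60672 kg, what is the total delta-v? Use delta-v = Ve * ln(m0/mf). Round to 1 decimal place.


Step 1: Mass ratio m0/mf = 123534 / 60672 = 2.036096
Step 2: ln(2.036096) = 0.711034
Step 3: delta-v = 3656 * 0.711034 = 2599.5 m/s

2599.5


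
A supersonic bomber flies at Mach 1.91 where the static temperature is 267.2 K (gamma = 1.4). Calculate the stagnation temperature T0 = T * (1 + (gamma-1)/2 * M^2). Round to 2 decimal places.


Step 1: (gamma-1)/2 = 0.2
Step 2: M^2 = 3.6481
Step 3: 1 + 0.2 * 3.6481 = 1.72962
Step 4: T0 = 267.2 * 1.72962 = 462.15 K

462.15


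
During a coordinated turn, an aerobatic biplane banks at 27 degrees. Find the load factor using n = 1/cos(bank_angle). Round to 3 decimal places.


Step 1: Convert 27 degrees to radians = 0.471239
Step 2: cos(27 deg) = 0.891007
Step 3: n = 1 / 0.891007 = 1.122

1.122


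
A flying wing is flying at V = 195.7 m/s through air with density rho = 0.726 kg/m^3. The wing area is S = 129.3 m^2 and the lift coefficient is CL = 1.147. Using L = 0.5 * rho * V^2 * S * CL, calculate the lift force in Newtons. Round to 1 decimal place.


Step 1: Calculate dynamic pressure q = 0.5 * 0.726 * 195.7^2 = 0.5 * 0.726 * 38298.49 = 13902.3519 Pa
Step 2: Multiply by wing area and lift coefficient: L = 13902.3519 * 129.3 * 1.147
Step 3: L = 1797574.0968 * 1.147 = 2061817.5 N

2061817.5


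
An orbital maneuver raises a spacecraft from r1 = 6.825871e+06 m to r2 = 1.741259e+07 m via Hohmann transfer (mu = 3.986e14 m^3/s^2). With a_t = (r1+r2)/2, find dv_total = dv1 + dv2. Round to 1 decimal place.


Step 1: Transfer semi-major axis a_t = (6.825871e+06 + 1.741259e+07) / 2 = 1.211923e+07 m
Step 2: v1 (circular at r1) = sqrt(mu/r1) = 7641.69 m/s
Step 3: v_t1 = sqrt(mu*(2/r1 - 1/a_t)) = 9159.75 m/s
Step 4: dv1 = |9159.75 - 7641.69| = 1518.06 m/s
Step 5: v2 (circular at r2) = 4784.5 m/s, v_t2 = 3590.69 m/s
Step 6: dv2 = |4784.5 - 3590.69| = 1193.81 m/s
Step 7: Total delta-v = 1518.06 + 1193.81 = 2711.9 m/s

2711.9


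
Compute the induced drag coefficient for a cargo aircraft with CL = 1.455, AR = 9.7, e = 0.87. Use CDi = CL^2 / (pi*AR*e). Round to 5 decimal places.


Step 1: CL^2 = 1.455^2 = 2.117025
Step 2: pi * AR * e = 3.14159 * 9.7 * 0.87 = 26.5119
Step 3: CDi = 2.117025 / 26.5119 = 0.07985

0.07985


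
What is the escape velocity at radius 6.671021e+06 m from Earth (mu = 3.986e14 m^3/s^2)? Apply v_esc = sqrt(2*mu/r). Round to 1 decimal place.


Step 1: 2*mu/r = 2 * 3.986e14 / 6.671021e+06 = 119501947.3031
Step 2: v_esc = sqrt(119501947.3031) = 10931.7 m/s

10931.7


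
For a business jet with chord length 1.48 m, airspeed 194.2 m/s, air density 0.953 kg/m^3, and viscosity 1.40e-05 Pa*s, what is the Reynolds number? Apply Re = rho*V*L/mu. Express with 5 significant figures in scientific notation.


Step 1: Numerator = rho * V * L = 0.953 * 194.2 * 1.48 = 273.907448
Step 2: Re = 273.907448 / 1.40e-05
Step 3: Re = 1.9565e+07

1.9565e+07


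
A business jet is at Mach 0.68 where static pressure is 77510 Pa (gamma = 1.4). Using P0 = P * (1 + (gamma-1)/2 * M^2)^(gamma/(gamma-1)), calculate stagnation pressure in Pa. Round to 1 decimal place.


Step 1: (gamma-1)/2 * M^2 = 0.2 * 0.4624 = 0.09248
Step 2: 1 + 0.09248 = 1.09248
Step 3: Exponent gamma/(gamma-1) = 3.5
Step 4: P0 = 77510 * 1.09248^3.5 = 105634.3 Pa

105634.3


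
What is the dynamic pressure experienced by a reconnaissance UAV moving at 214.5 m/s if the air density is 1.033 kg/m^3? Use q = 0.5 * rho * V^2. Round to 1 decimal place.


Step 1: V^2 = 214.5^2 = 46010.25
Step 2: q = 0.5 * 1.033 * 46010.25
Step 3: q = 23764.3 Pa

23764.3


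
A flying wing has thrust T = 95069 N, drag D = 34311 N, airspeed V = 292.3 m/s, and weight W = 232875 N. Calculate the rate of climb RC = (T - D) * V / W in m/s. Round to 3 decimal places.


Step 1: Excess thrust = T - D = 95069 - 34311 = 60758 N
Step 2: Excess power = 60758 * 292.3 = 17759563.4 W
Step 3: RC = 17759563.4 / 232875 = 76.262 m/s

76.262


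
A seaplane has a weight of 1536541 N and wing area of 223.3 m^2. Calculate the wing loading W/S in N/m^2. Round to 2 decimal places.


Step 1: Wing loading = W / S = 1536541 / 223.3
Step 2: Wing loading = 6881.06 N/m^2

6881.06


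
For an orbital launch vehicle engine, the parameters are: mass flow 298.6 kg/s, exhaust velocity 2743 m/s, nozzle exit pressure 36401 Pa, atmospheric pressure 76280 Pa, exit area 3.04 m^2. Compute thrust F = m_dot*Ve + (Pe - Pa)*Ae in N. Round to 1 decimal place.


Step 1: Momentum thrust = m_dot * Ve = 298.6 * 2743 = 819059.8 N
Step 2: Pressure thrust = (Pe - Pa) * Ae = (36401 - 76280) * 3.04 = -121232.16 N
Step 3: Total thrust F = 819059.8 + -121232.16 = 697827.6 N

697827.6


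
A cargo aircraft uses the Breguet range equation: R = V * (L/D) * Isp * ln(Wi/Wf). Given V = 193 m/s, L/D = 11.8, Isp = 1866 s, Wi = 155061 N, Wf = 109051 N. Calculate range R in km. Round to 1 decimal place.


Step 1: Coefficient = V * (L/D) * Isp = 193 * 11.8 * 1866 = 4249628.4 m
Step 2: Wi/Wf = 155061 / 109051 = 1.421913
Step 3: ln(1.421913) = 0.352003
Step 4: R = 4249628.4 * 0.352003 = 1495881.6 m = 1495.9 km

1495.9


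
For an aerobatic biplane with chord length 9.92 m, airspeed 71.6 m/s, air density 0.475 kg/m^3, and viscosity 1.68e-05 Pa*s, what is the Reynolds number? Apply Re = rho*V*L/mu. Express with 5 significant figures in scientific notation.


Step 1: Numerator = rho * V * L = 0.475 * 71.6 * 9.92 = 337.3792
Step 2: Re = 337.3792 / 1.68e-05
Step 3: Re = 2.0082e+07

2.0082e+07


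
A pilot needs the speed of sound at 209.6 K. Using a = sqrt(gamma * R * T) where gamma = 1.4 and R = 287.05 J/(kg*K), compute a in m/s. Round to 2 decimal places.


Step 1: gamma * R * T = 1.4 * 287.05 * 209.6 = 84231.952
Step 2: a = sqrt(84231.952) = 290.23 m/s

290.23


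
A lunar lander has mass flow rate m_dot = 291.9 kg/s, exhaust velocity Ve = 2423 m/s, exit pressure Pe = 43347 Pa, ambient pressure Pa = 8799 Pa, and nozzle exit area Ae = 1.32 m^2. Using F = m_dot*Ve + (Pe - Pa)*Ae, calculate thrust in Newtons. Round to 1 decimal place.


Step 1: Momentum thrust = m_dot * Ve = 291.9 * 2423 = 707273.7 N
Step 2: Pressure thrust = (Pe - Pa) * Ae = (43347 - 8799) * 1.32 = 45603.36 N
Step 3: Total thrust F = 707273.7 + 45603.36 = 752877.1 N

752877.1


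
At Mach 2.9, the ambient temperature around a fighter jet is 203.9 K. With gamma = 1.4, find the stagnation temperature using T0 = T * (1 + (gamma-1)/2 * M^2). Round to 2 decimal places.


Step 1: (gamma-1)/2 = 0.2
Step 2: M^2 = 8.41
Step 3: 1 + 0.2 * 8.41 = 2.682
Step 4: T0 = 203.9 * 2.682 = 546.86 K

546.86


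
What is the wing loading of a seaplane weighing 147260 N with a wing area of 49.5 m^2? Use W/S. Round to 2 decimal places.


Step 1: Wing loading = W / S = 147260 / 49.5
Step 2: Wing loading = 2974.95 N/m^2

2974.95


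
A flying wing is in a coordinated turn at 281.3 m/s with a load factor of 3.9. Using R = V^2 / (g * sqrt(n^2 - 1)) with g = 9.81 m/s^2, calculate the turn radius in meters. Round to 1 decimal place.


Step 1: V^2 = 281.3^2 = 79129.69
Step 2: n^2 - 1 = 3.9^2 - 1 = 14.21
Step 3: sqrt(14.21) = 3.769615
Step 4: R = 79129.69 / (9.81 * 3.769615) = 2139.8 m

2139.8


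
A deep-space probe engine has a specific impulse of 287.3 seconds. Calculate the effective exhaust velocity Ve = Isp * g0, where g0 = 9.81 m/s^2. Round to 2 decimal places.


Step 1: Ve = Isp * g0 = 287.3 * 9.81
Step 2: Ve = 2818.41 m/s

2818.41


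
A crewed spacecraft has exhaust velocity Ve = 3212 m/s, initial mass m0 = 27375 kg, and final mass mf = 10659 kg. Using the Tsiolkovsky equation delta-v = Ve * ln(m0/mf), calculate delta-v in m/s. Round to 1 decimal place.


Step 1: Mass ratio m0/mf = 27375 / 10659 = 2.568252
Step 2: ln(2.568252) = 0.943226
Step 3: delta-v = 3212 * 0.943226 = 3029.6 m/s

3029.6


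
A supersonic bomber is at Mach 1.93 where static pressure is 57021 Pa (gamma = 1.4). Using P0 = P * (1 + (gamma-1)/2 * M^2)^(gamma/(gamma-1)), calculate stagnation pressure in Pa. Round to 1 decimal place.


Step 1: (gamma-1)/2 * M^2 = 0.2 * 3.7249 = 0.74498
Step 2: 1 + 0.74498 = 1.74498
Step 3: Exponent gamma/(gamma-1) = 3.5
Step 4: P0 = 57021 * 1.74498^3.5 = 400222.4 Pa

400222.4


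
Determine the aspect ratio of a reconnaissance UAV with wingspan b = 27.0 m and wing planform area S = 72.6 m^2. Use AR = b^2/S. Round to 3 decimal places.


Step 1: b^2 = 27.0^2 = 729.0
Step 2: AR = 729.0 / 72.6 = 10.041

10.041


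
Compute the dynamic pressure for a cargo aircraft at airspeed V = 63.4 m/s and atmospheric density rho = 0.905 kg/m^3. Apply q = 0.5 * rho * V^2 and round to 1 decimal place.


Step 1: V^2 = 63.4^2 = 4019.56
Step 2: q = 0.5 * 0.905 * 4019.56
Step 3: q = 1818.9 Pa

1818.9


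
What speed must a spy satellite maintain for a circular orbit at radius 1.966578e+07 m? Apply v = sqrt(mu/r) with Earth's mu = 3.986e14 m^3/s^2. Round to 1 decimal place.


Step 1: mu / r = 3.986e14 / 1.966578e+07 = 20268710.4198
Step 2: v = sqrt(20268710.4198) = 4502.1 m/s

4502.1


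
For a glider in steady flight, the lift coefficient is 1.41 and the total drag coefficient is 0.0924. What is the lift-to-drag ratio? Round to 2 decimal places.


Step 1: L/D = CL / CD = 1.41 / 0.0924
Step 2: L/D = 15.26

15.26


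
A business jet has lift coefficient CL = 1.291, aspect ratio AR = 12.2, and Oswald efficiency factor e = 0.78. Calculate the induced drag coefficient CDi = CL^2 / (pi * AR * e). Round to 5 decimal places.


Step 1: CL^2 = 1.291^2 = 1.666681
Step 2: pi * AR * e = 3.14159 * 12.2 * 0.78 = 29.895396
Step 3: CDi = 1.666681 / 29.895396 = 0.05575

0.05575


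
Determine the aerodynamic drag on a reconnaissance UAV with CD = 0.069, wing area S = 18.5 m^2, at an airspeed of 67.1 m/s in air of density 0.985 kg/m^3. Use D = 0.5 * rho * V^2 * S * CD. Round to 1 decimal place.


Step 1: Dynamic pressure q = 0.5 * 0.985 * 67.1^2 = 2217.4369 Pa
Step 2: Drag D = q * S * CD = 2217.4369 * 18.5 * 0.069
Step 3: D = 2830.6 N

2830.6


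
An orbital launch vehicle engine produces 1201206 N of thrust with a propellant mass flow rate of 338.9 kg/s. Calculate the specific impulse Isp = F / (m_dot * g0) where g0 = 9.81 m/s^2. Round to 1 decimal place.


Step 1: m_dot * g0 = 338.9 * 9.81 = 3324.61
Step 2: Isp = 1201206 / 3324.61 = 361.3 s

361.3


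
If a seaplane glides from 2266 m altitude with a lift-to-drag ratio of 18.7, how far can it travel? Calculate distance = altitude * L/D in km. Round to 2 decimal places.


Step 1: Glide distance = altitude * L/D = 2266 * 18.7 = 42374.2 m
Step 2: Convert to km: 42374.2 / 1000 = 42.37 km

42.37


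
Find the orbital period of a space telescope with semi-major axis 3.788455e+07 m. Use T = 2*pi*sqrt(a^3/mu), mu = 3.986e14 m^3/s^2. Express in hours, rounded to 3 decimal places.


Step 1: a^3 / mu = 5.437339e+22 / 3.986e14 = 1.364109e+08
Step 2: sqrt(1.364109e+08) = 11679.5081 s
Step 3: T = 2*pi * 11679.5081 = 73384.51 s
Step 4: T in hours = 73384.51 / 3600 = 20.385 hours

20.385


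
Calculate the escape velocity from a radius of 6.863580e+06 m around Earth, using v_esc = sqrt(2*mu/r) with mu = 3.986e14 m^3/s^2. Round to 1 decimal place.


Step 1: 2*mu/r = 2 * 3.986e14 / 6.863580e+06 = 116149298.1797
Step 2: v_esc = sqrt(116149298.1797) = 10777.3 m/s

10777.3


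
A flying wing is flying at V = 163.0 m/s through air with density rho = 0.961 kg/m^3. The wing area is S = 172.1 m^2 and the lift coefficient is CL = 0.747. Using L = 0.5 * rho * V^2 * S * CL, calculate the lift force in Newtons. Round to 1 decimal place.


Step 1: Calculate dynamic pressure q = 0.5 * 0.961 * 163.0^2 = 0.5 * 0.961 * 26569.0 = 12766.4045 Pa
Step 2: Multiply by wing area and lift coefficient: L = 12766.4045 * 172.1 * 0.747
Step 3: L = 2197098.2144 * 0.747 = 1641232.4 N

1641232.4
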